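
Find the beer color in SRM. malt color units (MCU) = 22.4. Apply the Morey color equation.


SRM = 1.4922 · MCU^0.6859
SRM = 1.4922 · 22.4^0.6859

12.5882 SRM


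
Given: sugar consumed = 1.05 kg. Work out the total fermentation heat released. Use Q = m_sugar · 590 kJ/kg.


Q = 1.05 · 590

619.5000 kJ


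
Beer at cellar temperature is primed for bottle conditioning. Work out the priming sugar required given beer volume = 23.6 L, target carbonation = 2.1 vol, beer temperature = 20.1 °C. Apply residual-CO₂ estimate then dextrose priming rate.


residual = 14.695·(0.01821 + 0.09011·e^(−0.04·T));  sugar = (target − residual)·4.0·V
residual = 14.695·(0.01821 + 0.09011·e^(−0.04·20.1)) = 0.8602
sugar = (2.1 − 0.8602)·4.0·23.6

117.0364 g


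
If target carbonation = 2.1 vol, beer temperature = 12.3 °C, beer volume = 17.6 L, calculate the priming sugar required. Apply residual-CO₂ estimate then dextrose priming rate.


residual = 14.695·(0.01821 + 0.09011·e^(−0.04·T));  sugar = (target − residual)·4.0·V
residual = 14.695·(0.01821 + 0.09011·e^(−0.04·12.3)) = 1.0772
sugar = (2.1 − 1.0772)·4.0·17.6

72.0055 g


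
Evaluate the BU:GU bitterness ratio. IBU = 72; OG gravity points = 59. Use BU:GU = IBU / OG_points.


BU:GU = 72 / 59

1.2203


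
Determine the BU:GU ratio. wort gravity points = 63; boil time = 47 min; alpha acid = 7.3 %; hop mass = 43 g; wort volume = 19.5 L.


U = 1.65·0.000125^(GP/1000)·(1−e^(−0.04t))/4.15;  IBU = (α/100)·m·U·1000/V;  BU:GU = IBU/GP
U = 1.65·0.000125^(63/1000)·(1−e^(−0.04·47))/4.15 = 0.1913
IBU = (7.3/100)·43·0.1913·1000/19.5 = 30.7887
BU:GU = 30.7887/63

0.4887


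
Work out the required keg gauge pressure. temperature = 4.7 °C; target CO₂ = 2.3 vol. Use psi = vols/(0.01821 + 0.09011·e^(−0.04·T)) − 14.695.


psi = 2.3/(0.01821 + 0.09011·e^(−0.04·4.7)) − 14.695

10.0691 psi


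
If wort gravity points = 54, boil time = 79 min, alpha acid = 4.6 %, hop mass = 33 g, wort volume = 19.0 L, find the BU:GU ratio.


U = 1.65·0.000125^(GP/1000)·(1−e^(−0.04t))/4.15;  IBU = (α/100)·m·U·1000/V;  BU:GU = IBU/GP
U = 1.65·0.000125^(54/1000)·(1−e^(−0.04·79))/4.15 = 0.2343
IBU = (4.6/100)·33·0.2343·1000/19.0 = 18.7223
BU:GU = 18.7223/54

0.3467


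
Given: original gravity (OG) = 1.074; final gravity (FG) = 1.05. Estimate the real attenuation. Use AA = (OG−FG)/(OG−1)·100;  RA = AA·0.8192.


AA = (1.074 − 1.05)/(1.074 − 1)·100 = 32.4324
RA = 32.4324·0.8192

26.5686 %


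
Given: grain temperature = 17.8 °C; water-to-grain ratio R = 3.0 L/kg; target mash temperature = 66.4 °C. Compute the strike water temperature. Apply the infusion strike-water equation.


T_strike = (0.41/R)·(T_mash − T_grain) + T_mash
T_strike = (0.41/3.0)·(66.4 − 17.8) + 66.4

73.0420 °C


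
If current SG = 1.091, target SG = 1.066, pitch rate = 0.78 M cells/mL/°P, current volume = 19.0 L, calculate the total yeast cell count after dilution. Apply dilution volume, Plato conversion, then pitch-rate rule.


V_w = V·((SG_c−1)/(SG_t−1)−1);  °P = 259 − 259/SG_t;  cells = rate·(V+V_w)·°P
V_w = 19.0·((1.091−1)/(1.066−1)−1) = 7.1970
V_final = 19.0 + 7.1970 = 26.1970
°P = 259 − 259/1.066 = 16.0356
cells = 0.78·26.1970·16.0356

327.6666 billion cells


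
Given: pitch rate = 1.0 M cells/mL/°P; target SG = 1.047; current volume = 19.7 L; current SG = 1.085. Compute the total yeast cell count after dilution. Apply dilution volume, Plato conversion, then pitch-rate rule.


V_w = V·((SG_c−1)/(SG_t−1)−1);  °P = 259 − 259/SG_t;  cells = rate·(V+V_w)·°P
V_w = 19.7·((1.085−1)/(1.047−1)−1) = 15.9277
V_final = 19.7 + 15.9277 = 35.6277
°P = 259 − 259/1.047 = 11.6266
cells = 1.0·35.6277·11.6266

414.2268 billion cells


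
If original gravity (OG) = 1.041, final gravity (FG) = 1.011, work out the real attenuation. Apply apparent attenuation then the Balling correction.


AA = (OG−FG)/(OG−1)·100;  RA = AA·0.8192
AA = (1.041 − 1.011)/(1.041 − 1)·100 = 73.1707
RA = 73.1707·0.8192

59.9415 %


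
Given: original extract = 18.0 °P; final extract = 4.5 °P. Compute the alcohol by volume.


SG = 259/(259 − P);  ABV = (OG − FG)·131.25
OG = 259/(259 − 18.0) = 1.0747
FG = 259/(259 − 4.5) = 1.0177
ABV = (1.0747 − 1.0177)·131.25

7.4822 % ABV


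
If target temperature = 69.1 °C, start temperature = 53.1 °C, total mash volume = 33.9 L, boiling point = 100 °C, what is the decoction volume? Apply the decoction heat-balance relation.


V_dec = V_total·(T_target − T_start)/(T_boil − T_start)
V_dec = 33.9·(69.1 − 53.1)/(100 − 53.1)

11.5650 L


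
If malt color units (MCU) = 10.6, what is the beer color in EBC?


SRM = 1.4922·MCU^0.6859;  EBC = SRM·1.97
SRM = 1.4922·10.6^0.6859 = 7.5350
EBC = 7.5350·1.97

14.8440 EBC


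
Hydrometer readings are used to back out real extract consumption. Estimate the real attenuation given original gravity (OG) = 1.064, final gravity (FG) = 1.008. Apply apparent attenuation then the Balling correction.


AA = (OG−FG)/(OG−1)·100;  RA = AA·0.8192
AA = (1.064 − 1.008)/(1.064 − 1)·100 = 87.5000
RA = 87.5000·0.8192

71.6800 %


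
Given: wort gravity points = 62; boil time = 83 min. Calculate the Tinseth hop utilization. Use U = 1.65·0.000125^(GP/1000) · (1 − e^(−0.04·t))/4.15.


bigness = 1.65·0.000125^(62/1000) = 0.9451
boil_factor = (1 − e^(−0.04·83))/4.15 = 0.2323
U = 0.9451 · 0.2323

0.2195


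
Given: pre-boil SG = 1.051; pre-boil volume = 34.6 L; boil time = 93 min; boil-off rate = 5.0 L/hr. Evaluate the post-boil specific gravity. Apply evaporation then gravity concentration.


V_post = V_pre − rate·(t/60);  SG_post = 1 + (SG_pre−1)·V_pre/V_post
V_post = 34.6 − 5.0·(93/60) = 26.8500
SG_post = 1 + (1.051 − 1)·34.6/26.8500

1.0657


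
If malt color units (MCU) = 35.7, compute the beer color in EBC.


SRM = 1.4922·MCU^0.6859;  EBC = SRM·1.97
SRM = 1.4922·35.7^0.6859 = 17.3301
EBC = 17.3301·1.97

34.1404 EBC


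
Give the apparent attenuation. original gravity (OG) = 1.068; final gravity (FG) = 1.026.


AA = (OG − FG)/(OG − 1) · 100
AA = (1.068 − 1.026)/(1.068 − 1) · 100

61.7647 %


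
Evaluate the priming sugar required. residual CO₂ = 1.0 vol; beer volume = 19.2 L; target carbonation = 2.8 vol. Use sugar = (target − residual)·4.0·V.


sugar = (2.8 − 1.0)·4.0·19.2

138.2400 g


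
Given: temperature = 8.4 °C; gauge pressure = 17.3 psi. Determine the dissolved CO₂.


vols = (P + 14.695)·(0.01821 + 0.09011·e^(−0.04·T))
vols = (17.3 + 14.695)·(0.01821 + 0.09011·e^(−0.04·8.4))

2.6429 volumes


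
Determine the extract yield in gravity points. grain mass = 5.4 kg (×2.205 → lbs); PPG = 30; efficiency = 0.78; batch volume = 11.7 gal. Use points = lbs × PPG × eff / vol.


lbs = 5.4 × 2.205 = 11.9070
points = 11.9070 × 30 × 0.78 / 11.7

23.8140 points


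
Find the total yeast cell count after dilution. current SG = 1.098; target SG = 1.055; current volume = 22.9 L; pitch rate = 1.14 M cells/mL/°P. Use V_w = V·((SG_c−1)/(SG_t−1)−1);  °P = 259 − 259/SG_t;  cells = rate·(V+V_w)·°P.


V_w = 22.9·((1.098−1)/(1.055−1)−1) = 17.9036
V_final = 22.9 + 17.9036 = 40.8036
°P = 259 − 259/1.055 = 13.5024
cells = 1.14·40.8036·13.5024

628.0782 billion cells


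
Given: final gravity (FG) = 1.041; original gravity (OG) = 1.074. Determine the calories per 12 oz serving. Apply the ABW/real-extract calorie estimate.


ABW = (OG−FG)·131.25·0.79/FG;  °P = 259 − 259/SG (for OG→OE and FG→AE);  RE = 0.1808·OE + 0.8192·AE;  Cal = (6.9·ABW + 4·(RE−0.1))·FG·3.55
ABW = (1.074 − 1.041)·131.25·0.79/1.041 = 3.2869
OE = 259 − 259/1.074 = 17.8454 °P
AE = 259 − 259/1.041 = 10.2008 °P
RE = 0.1808·17.8454 + 0.8192·10.2008 = 11.5829 °P
Cal = (6.9·3.2869 + 4·(11.5829−0.1))·1.041·3.55

253.5571 kcal


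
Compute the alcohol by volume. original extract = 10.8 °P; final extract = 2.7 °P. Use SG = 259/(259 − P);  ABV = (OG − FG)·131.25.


OG = 259/(259 − 10.8) = 1.0435
FG = 259/(259 − 2.7) = 1.0105
ABV = (1.0435 − 1.0105)·131.25

4.3285 % ABV


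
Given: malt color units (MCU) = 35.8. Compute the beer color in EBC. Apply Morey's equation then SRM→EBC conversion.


SRM = 1.4922·MCU^0.6859;  EBC = SRM·1.97
SRM = 1.4922·35.8^0.6859 = 17.3634
EBC = 17.3634·1.97

34.2059 EBC


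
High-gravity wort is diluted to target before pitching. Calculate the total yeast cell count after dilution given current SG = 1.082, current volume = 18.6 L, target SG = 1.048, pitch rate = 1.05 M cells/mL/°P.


V_w = V·((SG_c−1)/(SG_t−1)−1);  °P = 259 − 259/SG_t;  cells = rate·(V+V_w)·°P
V_w = 18.6·((1.082−1)/(1.048−1)−1) = 13.1750
V_final = 18.6 + 13.1750 = 31.7750
°P = 259 − 259/1.048 = 11.8626
cells = 1.05·31.7750·11.8626

395.7807 billion cells


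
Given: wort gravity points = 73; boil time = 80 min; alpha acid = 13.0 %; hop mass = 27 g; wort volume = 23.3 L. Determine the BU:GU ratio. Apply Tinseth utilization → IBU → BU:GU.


U = 1.65·0.000125^(GP/1000)·(1−e^(−0.04t))/4.15;  IBU = (α/100)·m·U·1000/V;  BU:GU = IBU/GP
U = 1.65·0.000125^(73/1000)·(1−e^(−0.04·80))/4.15 = 0.1979
IBU = (13.0/100)·27·0.1979·1000/23.3 = 29.8118
BU:GU = 29.8118/73

0.4084


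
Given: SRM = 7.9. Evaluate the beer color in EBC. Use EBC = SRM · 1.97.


EBC = 7.9 · 1.97

15.5630 EBC


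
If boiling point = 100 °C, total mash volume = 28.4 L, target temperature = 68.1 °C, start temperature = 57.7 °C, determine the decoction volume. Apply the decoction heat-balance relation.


V_dec = V_total·(T_target − T_start)/(T_boil − T_start)
V_dec = 28.4·(68.1 − 57.7)/(100 − 57.7)

6.9825 L


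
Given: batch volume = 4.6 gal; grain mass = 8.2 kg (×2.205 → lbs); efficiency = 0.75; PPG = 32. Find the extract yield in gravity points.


points = lbs × PPG × eff / vol
lbs = 8.2 × 2.205 = 18.0810
points = 18.0810 × 32 × 0.75 / 4.6

94.3357 points


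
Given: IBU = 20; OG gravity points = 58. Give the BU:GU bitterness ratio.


BU:GU = IBU / OG_points
BU:GU = 20 / 58

0.3448


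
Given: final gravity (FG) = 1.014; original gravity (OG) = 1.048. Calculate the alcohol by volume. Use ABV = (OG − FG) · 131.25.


ABV = (1.048 − 1.014) · 131.25

4.4625 % ABV


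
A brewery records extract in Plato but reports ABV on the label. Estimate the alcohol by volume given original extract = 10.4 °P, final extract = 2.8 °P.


SG = 259/(259 − P);  ABV = (OG − FG)·131.25
OG = 259/(259 − 10.4) = 1.0418
FG = 259/(259 − 2.8) = 1.0109
ABV = (1.0418 − 1.0109)·131.25

4.0563 % ABV


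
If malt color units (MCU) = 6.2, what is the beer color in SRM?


SRM = 1.4922 · MCU^0.6859
SRM = 1.4922 · 6.2^0.6859

5.2159 SRM


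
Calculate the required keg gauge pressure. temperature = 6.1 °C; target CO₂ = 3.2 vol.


psi = vols/(0.01821 + 0.09011·e^(−0.04·T)) − 14.695
psi = 3.2/(0.01821 + 0.09011·e^(−0.04·6.1)) − 14.695

21.3369 psi


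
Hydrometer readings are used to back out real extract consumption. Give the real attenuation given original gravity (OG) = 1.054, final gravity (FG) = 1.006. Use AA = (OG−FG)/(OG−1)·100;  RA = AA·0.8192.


AA = (1.054 − 1.006)/(1.054 − 1)·100 = 88.8889
RA = 88.8889·0.8192

72.8178 %


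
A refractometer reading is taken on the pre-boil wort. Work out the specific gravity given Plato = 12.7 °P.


SG = 259/(259 − P)
SG = 259/(259 − 12.7)

1.0516


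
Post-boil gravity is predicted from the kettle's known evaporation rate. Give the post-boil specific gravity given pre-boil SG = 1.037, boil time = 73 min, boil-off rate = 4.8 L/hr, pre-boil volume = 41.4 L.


V_post = V_pre − rate·(t/60);  SG_post = 1 + (SG_pre−1)·V_pre/V_post
V_post = 41.4 − 4.8·(73/60) = 35.5600
SG_post = 1 + (1.037 − 1)·41.4/35.5600

1.0431


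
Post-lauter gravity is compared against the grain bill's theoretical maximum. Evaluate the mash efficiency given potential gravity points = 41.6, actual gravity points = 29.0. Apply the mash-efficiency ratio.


efficiency = actual / potential × 100
efficiency = 29.0 / 41.6 × 100

69.7115 %


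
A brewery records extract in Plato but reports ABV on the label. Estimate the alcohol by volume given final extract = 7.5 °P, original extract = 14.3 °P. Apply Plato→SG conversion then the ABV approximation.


SG = 259/(259 − P);  ABV = (OG − FG)·131.25
OG = 259/(259 − 14.3) = 1.0584
FG = 259/(259 − 7.5) = 1.0298
ABV = (1.0584 − 1.0298)·131.25

3.7561 % ABV


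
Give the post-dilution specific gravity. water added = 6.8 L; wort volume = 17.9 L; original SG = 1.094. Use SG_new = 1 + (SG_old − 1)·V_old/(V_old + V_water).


pts = (1.094 − 1)·1000·17.9/(17.9 + 6.8) = 68.1215
SG_new = 1 + 68.1215/1000

1.0681


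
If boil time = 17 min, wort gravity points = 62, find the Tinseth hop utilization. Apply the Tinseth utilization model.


U = 1.65·0.000125^(GP/1000) · (1 − e^(−0.04·t))/4.15
bigness = 1.65·0.000125^(62/1000) = 0.9451
boil_factor = (1 − e^(−0.04·17))/4.15 = 0.1189
U = 0.9451 · 0.1189

0.1124


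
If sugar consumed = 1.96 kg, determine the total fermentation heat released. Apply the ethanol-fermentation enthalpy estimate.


Q = m_sugar · 590 kJ/kg
Q = 1.96 · 590

1156.4000 kJ


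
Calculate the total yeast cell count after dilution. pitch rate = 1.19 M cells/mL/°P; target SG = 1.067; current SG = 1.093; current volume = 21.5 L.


V_w = V·((SG_c−1)/(SG_t−1)−1);  °P = 259 − 259/SG_t;  cells = rate·(V+V_w)·°P
V_w = 21.5·((1.093−1)/(1.067−1)−1) = 8.3433
V_final = 21.5 + 8.3433 = 29.8433
°P = 259 − 259/1.067 = 16.2634
cells = 1.19·29.8433·16.2634

577.5688 billion cells


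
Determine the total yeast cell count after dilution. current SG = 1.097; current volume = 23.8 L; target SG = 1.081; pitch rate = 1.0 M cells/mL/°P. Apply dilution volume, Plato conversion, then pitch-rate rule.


V_w = V·((SG_c−1)/(SG_t−1)−1);  °P = 259 − 259/SG_t;  cells = rate·(V+V_w)·°P
V_w = 23.8·((1.097−1)/(1.081−1)−1) = 4.7012
V_final = 23.8 + 4.7012 = 28.5012
°P = 259 − 259/1.081 = 19.4070
cells = 1.0·28.5012·19.4070

553.1243 billion cells


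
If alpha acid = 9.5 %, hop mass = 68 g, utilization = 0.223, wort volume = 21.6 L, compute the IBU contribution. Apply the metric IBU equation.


IBU = (α/100)·mass·U·1000 / V
IBU = (9.5/100)·68·0.223·1000 / 21.6

66.6935 IBU


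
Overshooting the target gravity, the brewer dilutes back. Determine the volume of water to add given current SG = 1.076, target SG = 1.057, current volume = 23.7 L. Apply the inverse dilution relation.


V_water = V·((SG_curr − 1)/(SG_target − 1) − 1)
V_water = 23.7·((1.076 − 1)/(1.057 − 1) − 1)

7.9000 L


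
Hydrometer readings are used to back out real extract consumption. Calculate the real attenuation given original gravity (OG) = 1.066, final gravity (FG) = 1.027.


AA = (OG−FG)/(OG−1)·100;  RA = AA·0.8192
AA = (1.066 − 1.027)/(1.066 − 1)·100 = 59.0909
RA = 59.0909·0.8192

48.4073 %


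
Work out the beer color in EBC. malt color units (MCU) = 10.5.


SRM = 1.4922·MCU^0.6859;  EBC = SRM·1.97
SRM = 1.4922·10.5^0.6859 = 7.4862
EBC = 7.4862·1.97

14.7478 EBC


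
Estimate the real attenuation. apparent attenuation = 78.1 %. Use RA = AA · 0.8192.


RA = 78.1 · 0.8192

63.9795 %


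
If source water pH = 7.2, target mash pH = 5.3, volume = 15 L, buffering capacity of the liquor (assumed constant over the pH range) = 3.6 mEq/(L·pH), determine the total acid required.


acid = buffering capacity · (pH_source − pH_target) · V
acid = 3.6 · (7.2 − 5.3) · 15

102.6000 mEq


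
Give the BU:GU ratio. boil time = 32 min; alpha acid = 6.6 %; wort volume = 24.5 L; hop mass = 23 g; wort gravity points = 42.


U = 1.65·0.000125^(GP/1000)·(1−e^(−0.04t))/4.15;  IBU = (α/100)·m·U·1000/V;  BU:GU = IBU/GP
U = 1.65·0.000125^(42/1000)·(1−e^(−0.04·32))/4.15 = 0.1968
IBU = (6.6/100)·23·0.1968·1000/24.5 = 12.1934
BU:GU = 12.1934/42

0.2903


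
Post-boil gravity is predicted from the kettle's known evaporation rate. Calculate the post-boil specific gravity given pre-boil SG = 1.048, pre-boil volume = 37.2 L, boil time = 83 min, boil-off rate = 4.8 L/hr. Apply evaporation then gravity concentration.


V_post = V_pre − rate·(t/60);  SG_post = 1 + (SG_pre−1)·V_pre/V_post
V_post = 37.2 − 4.8·(83/60) = 30.5600
SG_post = 1 + (1.048 − 1)·37.2/30.5600

1.0584


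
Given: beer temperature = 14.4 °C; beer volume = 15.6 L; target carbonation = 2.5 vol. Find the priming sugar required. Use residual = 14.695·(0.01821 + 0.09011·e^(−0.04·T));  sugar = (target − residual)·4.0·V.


residual = 14.695·(0.01821 + 0.09011·e^(−0.04·14.4)) = 1.0120
sugar = (2.5 − 1.0120)·4.0·15.6

92.8533 g


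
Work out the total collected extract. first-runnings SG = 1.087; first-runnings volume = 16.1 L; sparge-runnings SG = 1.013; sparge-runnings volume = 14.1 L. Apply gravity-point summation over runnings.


total = Σ (SG_i − 1)·1000·V_i
first = (1.087 − 1)·1000·16.1 = 1400.7000
sparge = (1.013 − 1)·1000·14.1 = 183.3000
total = 1400.7000 + 183.3000

1584.0000 gravity·L


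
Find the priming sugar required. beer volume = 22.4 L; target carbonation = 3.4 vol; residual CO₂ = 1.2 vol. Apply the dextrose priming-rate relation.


sugar = (target − residual)·4.0·V
sugar = (3.4 − 1.2)·4.0·22.4

197.1200 g


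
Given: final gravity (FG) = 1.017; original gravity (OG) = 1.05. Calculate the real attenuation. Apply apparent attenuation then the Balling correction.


AA = (OG−FG)/(OG−1)·100;  RA = AA·0.8192
AA = (1.05 − 1.017)/(1.05 − 1)·100 = 66.0000
RA = 66.0000·0.8192

54.0672 %


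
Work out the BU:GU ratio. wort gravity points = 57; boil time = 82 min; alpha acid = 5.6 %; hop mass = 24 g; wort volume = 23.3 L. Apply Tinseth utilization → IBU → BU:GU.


U = 1.65·0.000125^(GP/1000)·(1−e^(−0.04t))/4.15;  IBU = (α/100)·m·U·1000/V;  BU:GU = IBU/GP
U = 1.65·0.000125^(57/1000)·(1−e^(−0.04·82))/4.15 = 0.2292
IBU = (5.6/100)·24·0.2292·1000/23.3 = 13.2235
BU:GU = 13.2235/57

0.2320


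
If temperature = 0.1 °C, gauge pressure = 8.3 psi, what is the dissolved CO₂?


vols = (P + 14.695)·(0.01821 + 0.09011·e^(−0.04·T))
vols = (8.3 + 14.695)·(0.01821 + 0.09011·e^(−0.04·0.1))

2.4825 volumes


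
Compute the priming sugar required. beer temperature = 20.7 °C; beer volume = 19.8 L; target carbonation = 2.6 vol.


residual = 14.695·(0.01821 + 0.09011·e^(−0.04·T));  sugar = (target − residual)·4.0·V
residual = 14.695·(0.01821 + 0.09011·e^(−0.04·20.7)) = 0.8462
sugar = (2.6 − 0.8462)·4.0·19.8

138.9046 g


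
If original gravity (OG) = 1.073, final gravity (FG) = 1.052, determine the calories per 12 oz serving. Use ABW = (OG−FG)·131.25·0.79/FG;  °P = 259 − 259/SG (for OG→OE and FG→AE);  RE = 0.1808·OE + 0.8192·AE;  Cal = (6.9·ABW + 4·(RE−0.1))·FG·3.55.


ABW = (1.073 − 1.052)·131.25·0.79/1.052 = 2.0698
OE = 259 − 259/1.073 = 17.6207 °P
AE = 259 − 259/1.052 = 12.8023 °P
RE = 0.1808·17.6207 + 0.8192·12.8023 = 13.6734 °P
Cal = (6.9·2.0698 + 4·(13.6734−0.1))·1.052·3.55

256.1020 kcal


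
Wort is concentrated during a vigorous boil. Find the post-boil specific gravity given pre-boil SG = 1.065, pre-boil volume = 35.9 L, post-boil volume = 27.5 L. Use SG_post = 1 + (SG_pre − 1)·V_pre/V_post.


pts_pre = (1.065 − 1)·1000 = 65.0000
pts_post = 65.0000·35.9/27.5 = 84.8545
SG_post = 1 + 84.8545/1000

1.0849


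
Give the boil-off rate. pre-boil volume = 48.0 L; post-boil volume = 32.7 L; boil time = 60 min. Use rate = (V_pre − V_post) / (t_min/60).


rate = (48.0 − 32.7) / (60/60)

15.3000 L/hr


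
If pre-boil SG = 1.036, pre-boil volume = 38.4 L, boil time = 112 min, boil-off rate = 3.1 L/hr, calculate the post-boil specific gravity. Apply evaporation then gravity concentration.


V_post = V_pre − rate·(t/60);  SG_post = 1 + (SG_pre−1)·V_pre/V_post
V_post = 38.4 − 3.1·(112/60) = 32.6133
SG_post = 1 + (1.036 − 1)·38.4/32.6133

1.0424


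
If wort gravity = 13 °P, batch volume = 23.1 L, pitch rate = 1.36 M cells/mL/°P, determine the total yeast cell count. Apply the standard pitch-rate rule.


cells (billions) = rate · V_L · °P
cells = 1.36 · 23.1 · 13

408.4080 billion cells


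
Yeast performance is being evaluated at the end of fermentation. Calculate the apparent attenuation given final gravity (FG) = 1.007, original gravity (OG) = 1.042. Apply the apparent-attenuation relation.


AA = (OG − FG)/(OG − 1) · 100
AA = (1.042 − 1.007)/(1.042 − 1) · 100

83.3333 %


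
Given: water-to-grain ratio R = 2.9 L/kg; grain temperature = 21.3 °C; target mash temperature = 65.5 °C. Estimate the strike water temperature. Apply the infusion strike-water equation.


T_strike = (0.41/R)·(T_mash − T_grain) + T_mash
T_strike = (0.41/2.9)·(65.5 − 21.3) + 65.5

71.7490 °C


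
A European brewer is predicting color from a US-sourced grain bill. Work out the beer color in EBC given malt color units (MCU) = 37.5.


SRM = 1.4922·MCU^0.6859;  EBC = SRM·1.97
SRM = 1.4922·37.5^0.6859 = 17.9248
EBC = 17.9248·1.97

35.3119 EBC


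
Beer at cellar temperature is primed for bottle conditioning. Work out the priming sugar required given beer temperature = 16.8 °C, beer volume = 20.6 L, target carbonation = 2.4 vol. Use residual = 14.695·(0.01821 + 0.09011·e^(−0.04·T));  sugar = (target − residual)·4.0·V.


residual = 14.695·(0.01821 + 0.09011·e^(−0.04·16.8)) = 0.9438
sugar = (2.4 − 0.9438)·4.0·20.6

119.9885 g


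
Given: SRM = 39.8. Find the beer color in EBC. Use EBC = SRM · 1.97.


EBC = 39.8 · 1.97

78.4060 EBC


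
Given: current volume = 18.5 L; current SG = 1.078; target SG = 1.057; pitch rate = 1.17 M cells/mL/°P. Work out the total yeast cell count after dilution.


V_w = V·((SG_c−1)/(SG_t−1)−1);  °P = 259 − 259/SG_t;  cells = rate·(V+V_w)·°P
V_w = 18.5·((1.078−1)/(1.057−1)−1) = 6.8158
V_final = 18.5 + 6.8158 = 25.3158
°P = 259 − 259/1.057 = 13.9669
cells = 1.17·25.3158·13.9669

413.6919 billion cells


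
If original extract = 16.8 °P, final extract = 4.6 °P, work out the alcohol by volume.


SG = 259/(259 − P);  ABV = (OG − FG)·131.25
OG = 259/(259 − 16.8) = 1.0694
FG = 259/(259 − 4.6) = 1.0181
ABV = (1.0694 − 1.0181)·131.25

6.7308 % ABV


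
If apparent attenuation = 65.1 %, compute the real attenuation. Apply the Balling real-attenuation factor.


RA = AA · 0.8192
RA = 65.1 · 0.8192

53.3299 %


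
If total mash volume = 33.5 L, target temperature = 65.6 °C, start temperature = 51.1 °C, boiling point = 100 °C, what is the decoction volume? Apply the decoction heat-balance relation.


V_dec = V_total·(T_target − T_start)/(T_boil − T_start)
V_dec = 33.5·(65.6 − 51.1)/(100 − 51.1)

9.9335 L


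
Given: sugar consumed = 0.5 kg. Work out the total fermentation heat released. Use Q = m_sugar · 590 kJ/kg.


Q = 0.5 · 590

295.0000 kJ


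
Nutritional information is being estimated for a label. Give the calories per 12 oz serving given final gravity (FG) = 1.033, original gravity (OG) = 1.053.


ABW = (OG−FG)·131.25·0.79/FG;  °P = 259 − 259/SG (for OG→OE and FG→AE);  RE = 0.1808·OE + 0.8192·AE;  Cal = (6.9·ABW + 4·(RE−0.1))·FG·3.55
ABW = (1.053 − 1.033)·131.25·0.79/1.033 = 2.0075
OE = 259 − 259/1.053 = 13.0361 °P
AE = 259 − 259/1.033 = 8.2740 °P
RE = 0.1808·13.0361 + 0.8192·8.2740 = 9.1350 °P
Cal = (6.9·2.0075 + 4·(9.1350−0.1))·1.033·3.55

183.3266 kcal


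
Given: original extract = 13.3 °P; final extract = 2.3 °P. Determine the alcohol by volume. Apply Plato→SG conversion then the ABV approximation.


SG = 259/(259 − P);  ABV = (OG − FG)·131.25
OG = 259/(259 − 13.3) = 1.0541
FG = 259/(259 − 2.3) = 1.0090
ABV = (1.0541 − 1.0090)·131.25

5.9287 % ABV


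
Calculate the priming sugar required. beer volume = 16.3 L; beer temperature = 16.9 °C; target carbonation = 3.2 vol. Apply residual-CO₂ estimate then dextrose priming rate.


residual = 14.695·(0.01821 + 0.09011·e^(−0.04·T));  sugar = (target − residual)·4.0·V
residual = 14.695·(0.01821 + 0.09011·e^(−0.04·16.9)) = 0.9411
sugar = (3.2 − 0.9411)·4.0·16.3

147.2783 g


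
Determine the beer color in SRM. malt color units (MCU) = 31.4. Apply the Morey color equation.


SRM = 1.4922 · MCU^0.6859
SRM = 1.4922 · 31.4^0.6859

15.8698 SRM


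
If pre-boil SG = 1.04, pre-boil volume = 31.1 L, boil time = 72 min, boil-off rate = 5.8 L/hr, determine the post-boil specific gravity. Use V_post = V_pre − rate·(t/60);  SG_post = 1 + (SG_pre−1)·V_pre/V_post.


V_post = 31.1 − 5.8·(72/60) = 24.1400
SG_post = 1 + (1.04 − 1)·31.1/24.1400

1.0515


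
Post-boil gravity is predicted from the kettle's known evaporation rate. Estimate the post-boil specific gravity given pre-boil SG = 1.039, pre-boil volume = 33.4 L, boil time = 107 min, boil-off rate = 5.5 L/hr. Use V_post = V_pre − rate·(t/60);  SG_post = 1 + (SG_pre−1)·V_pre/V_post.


V_post = 33.4 − 5.5·(107/60) = 23.5917
SG_post = 1 + (1.039 − 1)·33.4/23.5917

1.0552


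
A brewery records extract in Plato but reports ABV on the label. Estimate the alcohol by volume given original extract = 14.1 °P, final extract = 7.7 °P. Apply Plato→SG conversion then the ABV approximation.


SG = 259/(259 − P);  ABV = (OG − FG)·131.25
OG = 259/(259 − 14.1) = 1.0576
FG = 259/(259 − 7.7) = 1.0306
ABV = (1.0576 − 1.0306)·131.25

3.5351 % ABV


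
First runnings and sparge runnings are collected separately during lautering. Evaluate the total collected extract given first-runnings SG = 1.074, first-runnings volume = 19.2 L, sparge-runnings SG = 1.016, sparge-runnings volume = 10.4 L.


total = Σ (SG_i − 1)·1000·V_i
first = (1.074 − 1)·1000·19.2 = 1420.8000
sparge = (1.016 − 1)·1000·10.4 = 166.4000
total = 1420.8000 + 166.4000

1587.2000 gravity·L


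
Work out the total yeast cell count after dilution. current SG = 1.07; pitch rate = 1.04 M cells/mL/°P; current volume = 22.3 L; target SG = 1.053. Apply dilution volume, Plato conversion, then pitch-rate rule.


V_w = V·((SG_c−1)/(SG_t−1)−1);  °P = 259 − 259/SG_t;  cells = rate·(V+V_w)·°P
V_w = 22.3·((1.07−1)/(1.053−1)−1) = 7.1528
V_final = 22.3 + 7.1528 = 29.4528
°P = 259 − 259/1.053 = 13.0361
cells = 1.04·29.4528·13.0361

399.3077 billion cells


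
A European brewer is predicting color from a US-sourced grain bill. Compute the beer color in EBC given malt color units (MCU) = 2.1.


SRM = 1.4922·MCU^0.6859;  EBC = SRM·1.97
SRM = 1.4922·2.1^0.6859 = 2.4822
EBC = 2.4822·1.97

4.8899 EBC


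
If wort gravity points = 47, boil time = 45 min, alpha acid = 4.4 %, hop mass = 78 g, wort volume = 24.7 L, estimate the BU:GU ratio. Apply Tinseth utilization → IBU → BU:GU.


U = 1.65·0.000125^(GP/1000)·(1−e^(−0.04t))/4.15;  IBU = (α/100)·m·U·1000/V;  BU:GU = IBU/GP
U = 1.65·0.000125^(47/1000)·(1−e^(−0.04·45))/4.15 = 0.2175
IBU = (4.4/100)·78·0.2175·1000/24.7 = 30.2254
BU:GU = 30.2254/47

0.6431


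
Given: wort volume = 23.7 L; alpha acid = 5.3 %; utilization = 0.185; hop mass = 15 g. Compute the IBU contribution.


IBU = (α/100)·mass·U·1000 / V
IBU = (5.3/100)·15·0.185·1000 / 23.7

6.2057 IBU


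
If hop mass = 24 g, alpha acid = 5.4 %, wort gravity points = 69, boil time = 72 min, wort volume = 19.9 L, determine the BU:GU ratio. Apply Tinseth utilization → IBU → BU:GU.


U = 1.65·0.000125^(GP/1000)·(1−e^(−0.04t))/4.15;  IBU = (α/100)·m·U·1000/V;  BU:GU = IBU/GP
U = 1.65·0.000125^(69/1000)·(1−e^(−0.04·72))/4.15 = 0.2019
IBU = (5.4/100)·24·0.2019·1000/19.9 = 13.1457
BU:GU = 13.1457/69

0.1905


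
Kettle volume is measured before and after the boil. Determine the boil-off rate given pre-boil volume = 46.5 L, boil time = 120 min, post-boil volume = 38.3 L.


rate = (V_pre − V_post) / (t_min/60)
rate = (46.5 − 38.3) / (120/60)

4.1000 L/hr


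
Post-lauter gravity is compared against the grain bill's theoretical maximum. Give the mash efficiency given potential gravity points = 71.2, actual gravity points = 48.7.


efficiency = actual / potential × 100
efficiency = 48.7 / 71.2 × 100

68.3989 %


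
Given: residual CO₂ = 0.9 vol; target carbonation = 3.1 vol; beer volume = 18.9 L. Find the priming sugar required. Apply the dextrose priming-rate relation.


sugar = (target − residual)·4.0·V
sugar = (3.1 − 0.9)·4.0·18.9

166.3200 g


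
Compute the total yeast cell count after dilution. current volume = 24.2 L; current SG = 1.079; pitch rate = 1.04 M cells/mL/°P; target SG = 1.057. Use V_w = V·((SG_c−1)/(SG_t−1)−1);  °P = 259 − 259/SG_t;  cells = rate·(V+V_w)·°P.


V_w = 24.2·((1.079−1)/(1.057−1)−1) = 9.3404
V_final = 24.2 + 9.3404 = 33.5404
°P = 259 − 259/1.057 = 13.9669
cells = 1.04·33.5404·13.9669

487.1925 billion cells


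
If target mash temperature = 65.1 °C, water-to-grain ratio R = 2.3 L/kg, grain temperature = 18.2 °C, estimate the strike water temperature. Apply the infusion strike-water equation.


T_strike = (0.41/R)·(T_mash − T_grain) + T_mash
T_strike = (0.41/2.3)·(65.1 − 18.2) + 65.1

73.4604 °C


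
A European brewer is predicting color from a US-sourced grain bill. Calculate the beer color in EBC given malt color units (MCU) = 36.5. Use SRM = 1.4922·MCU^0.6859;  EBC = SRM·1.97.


SRM = 1.4922·36.5^0.6859 = 17.5956
EBC = 17.5956·1.97

34.6633 EBC


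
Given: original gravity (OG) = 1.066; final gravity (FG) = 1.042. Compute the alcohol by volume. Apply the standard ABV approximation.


ABV = (OG − FG) · 131.25
ABV = (1.066 − 1.042) · 131.25

3.1500 % ABV


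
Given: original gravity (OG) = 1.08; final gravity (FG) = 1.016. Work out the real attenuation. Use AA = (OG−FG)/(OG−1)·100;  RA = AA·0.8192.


AA = (1.08 − 1.016)/(1.08 − 1)·100 = 80.0000
RA = 80.0000·0.8192

65.5360 %


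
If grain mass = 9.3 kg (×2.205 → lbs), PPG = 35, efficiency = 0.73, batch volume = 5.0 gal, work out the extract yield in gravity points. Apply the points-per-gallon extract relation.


points = lbs × PPG × eff / vol
lbs = 9.3 × 2.205 = 20.5065
points = 20.5065 × 35 × 0.73 / 5.0

104.7882 points


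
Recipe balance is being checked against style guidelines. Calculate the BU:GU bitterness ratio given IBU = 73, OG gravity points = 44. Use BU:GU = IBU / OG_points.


BU:GU = 73 / 44

1.6591


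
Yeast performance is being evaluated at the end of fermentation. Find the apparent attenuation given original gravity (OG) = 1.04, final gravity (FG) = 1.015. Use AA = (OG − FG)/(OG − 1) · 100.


AA = (1.04 − 1.015)/(1.04 − 1) · 100

62.5000 %


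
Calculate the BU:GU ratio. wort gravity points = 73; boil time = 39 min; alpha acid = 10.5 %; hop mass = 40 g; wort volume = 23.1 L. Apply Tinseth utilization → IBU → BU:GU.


U = 1.65·0.000125^(GP/1000)·(1−e^(−0.04t))/4.15;  IBU = (α/100)·m·U·1000/V;  BU:GU = IBU/GP
U = 1.65·0.000125^(73/1000)·(1−e^(−0.04·39))/4.15 = 0.1630
IBU = (10.5/100)·40·0.1630·1000/23.1 = 29.6278
BU:GU = 29.6278/73

0.4059


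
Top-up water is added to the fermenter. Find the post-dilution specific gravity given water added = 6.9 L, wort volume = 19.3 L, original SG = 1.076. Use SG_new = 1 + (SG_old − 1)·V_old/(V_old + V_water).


pts = (1.076 − 1)·1000·19.3/(19.3 + 6.9) = 55.9847
SG_new = 1 + 55.9847/1000

1.0560


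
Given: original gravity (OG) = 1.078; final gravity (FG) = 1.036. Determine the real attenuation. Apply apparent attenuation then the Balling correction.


AA = (OG−FG)/(OG−1)·100;  RA = AA·0.8192
AA = (1.078 − 1.036)/(1.078 − 1)·100 = 53.8462
RA = 53.8462·0.8192

44.1108 %


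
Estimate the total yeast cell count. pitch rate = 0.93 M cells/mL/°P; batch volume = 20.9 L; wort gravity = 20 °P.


cells (billions) = rate · V_L · °P
cells = 0.93 · 20.9 · 20

388.7400 billion cells


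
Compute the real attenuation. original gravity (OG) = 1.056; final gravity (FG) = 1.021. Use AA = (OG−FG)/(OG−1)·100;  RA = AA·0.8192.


AA = (1.056 − 1.021)/(1.056 − 1)·100 = 62.5000
RA = 62.5000·0.8192

51.2000 %


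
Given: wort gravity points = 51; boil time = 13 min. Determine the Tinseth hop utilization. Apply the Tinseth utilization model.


U = 1.65·0.000125^(GP/1000) · (1 − e^(−0.04·t))/4.15
bigness = 1.65·0.000125^(51/1000) = 1.0433
boil_factor = (1 − e^(−0.04·13))/4.15 = 0.0977
U = 1.0433 · 0.0977

0.1019


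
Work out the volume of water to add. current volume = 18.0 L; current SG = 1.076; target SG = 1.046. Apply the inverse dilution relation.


V_water = V·((SG_curr − 1)/(SG_target − 1) − 1)
V_water = 18.0·((1.076 − 1)/(1.046 − 1) − 1)

11.7391 L


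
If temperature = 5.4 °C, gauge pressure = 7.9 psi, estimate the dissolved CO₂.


vols = (P + 14.695)·(0.01821 + 0.09011·e^(−0.04·T))
vols = (7.9 + 14.695)·(0.01821 + 0.09011·e^(−0.04·5.4))

2.0520 volumes


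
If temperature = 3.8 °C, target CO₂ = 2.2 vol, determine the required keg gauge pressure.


psi = vols/(0.01821 + 0.09011·e^(−0.04·T)) − 14.695
psi = 2.2/(0.01821 + 0.09011·e^(−0.04·3.8)) − 14.695

8.3143 psi


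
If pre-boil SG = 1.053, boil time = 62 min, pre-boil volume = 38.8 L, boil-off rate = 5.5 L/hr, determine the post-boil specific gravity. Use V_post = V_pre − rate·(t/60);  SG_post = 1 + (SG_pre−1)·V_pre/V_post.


V_post = 38.8 − 5.5·(62/60) = 33.1167
SG_post = 1 + (1.053 − 1)·38.8/33.1167

1.0621


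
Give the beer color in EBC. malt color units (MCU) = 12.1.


SRM = 1.4922·MCU^0.6859;  EBC = SRM·1.97
SRM = 1.4922·12.1^0.6859 = 8.2511
EBC = 8.2511·1.97

16.2546 EBC


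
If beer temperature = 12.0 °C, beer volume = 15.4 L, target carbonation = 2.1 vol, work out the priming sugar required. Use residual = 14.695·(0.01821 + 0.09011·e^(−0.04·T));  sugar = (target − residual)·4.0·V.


residual = 14.695·(0.01821 + 0.09011·e^(−0.04·12.0)) = 1.0870
sugar = (2.1 − 1.0870)·4.0·15.4

62.4028 g


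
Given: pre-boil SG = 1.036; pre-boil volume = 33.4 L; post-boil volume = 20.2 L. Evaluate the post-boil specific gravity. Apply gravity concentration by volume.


SG_post = 1 + (SG_pre − 1)·V_pre/V_post
pts_pre = (1.036 − 1)·1000 = 36.0000
pts_post = 36.0000·33.4/20.2 = 59.5248
SG_post = 1 + 59.5248/1000

1.0595


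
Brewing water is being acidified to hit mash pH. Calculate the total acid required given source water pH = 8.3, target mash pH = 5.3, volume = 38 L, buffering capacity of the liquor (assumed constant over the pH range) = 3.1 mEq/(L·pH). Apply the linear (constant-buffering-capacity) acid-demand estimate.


acid = buffering capacity · (pH_source − pH_target) · V
acid = 3.1 · (8.3 − 5.3) · 38

353.4000 mEq


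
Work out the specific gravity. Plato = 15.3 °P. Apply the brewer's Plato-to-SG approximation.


SG = 259/(259 − P)
SG = 259/(259 − 15.3)

1.0628


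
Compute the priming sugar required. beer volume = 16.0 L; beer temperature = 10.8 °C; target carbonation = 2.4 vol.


residual = 14.695·(0.01821 + 0.09011·e^(−0.04·T));  sugar = (target − residual)·4.0·V
residual = 14.695·(0.01821 + 0.09011·e^(−0.04·10.8)) = 1.1273
sugar = (2.4 − 1.1273)·4.0·16.0

81.4555 g


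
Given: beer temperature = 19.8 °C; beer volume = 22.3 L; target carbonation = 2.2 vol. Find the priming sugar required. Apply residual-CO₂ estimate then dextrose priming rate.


residual = 14.695·(0.01821 + 0.09011·e^(−0.04·T));  sugar = (target − residual)·4.0·V
residual = 14.695·(0.01821 + 0.09011·e^(−0.04·19.8)) = 0.8674
sugar = (2.2 − 0.8674)·4.0·22.3

118.8714 g


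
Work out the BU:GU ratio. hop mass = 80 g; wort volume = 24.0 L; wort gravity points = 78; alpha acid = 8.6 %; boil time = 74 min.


U = 1.65·0.000125^(GP/1000)·(1−e^(−0.04t))/4.15;  IBU = (α/100)·m·U·1000/V;  BU:GU = IBU/GP
U = 1.65·0.000125^(78/1000)·(1−e^(−0.04·74))/4.15 = 0.1870
IBU = (8.6/100)·80·0.1870·1000/24.0 = 53.6122
BU:GU = 53.6122/78

0.6873


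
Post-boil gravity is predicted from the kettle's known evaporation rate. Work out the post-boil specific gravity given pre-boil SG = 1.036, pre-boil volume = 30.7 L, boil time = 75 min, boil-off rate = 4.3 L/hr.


V_post = V_pre − rate·(t/60);  SG_post = 1 + (SG_pre−1)·V_pre/V_post
V_post = 30.7 − 4.3·(75/60) = 25.3250
SG_post = 1 + (1.036 − 1)·30.7/25.3250

1.0436


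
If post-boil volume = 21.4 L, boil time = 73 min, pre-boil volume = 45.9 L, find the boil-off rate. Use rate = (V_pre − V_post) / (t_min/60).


rate = (45.9 − 21.4) / (73/60)

20.1370 L/hr


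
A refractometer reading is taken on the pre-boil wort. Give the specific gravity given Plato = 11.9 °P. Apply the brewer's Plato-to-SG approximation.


SG = 259/(259 − P)
SG = 259/(259 − 11.9)

1.0482


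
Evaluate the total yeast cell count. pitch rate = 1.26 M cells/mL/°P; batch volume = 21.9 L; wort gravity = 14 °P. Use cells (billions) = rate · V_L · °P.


cells = 1.26 · 21.9 · 14

386.3160 billion cells


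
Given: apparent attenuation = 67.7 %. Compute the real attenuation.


RA = AA · 0.8192
RA = 67.7 · 0.8192

55.4598 %


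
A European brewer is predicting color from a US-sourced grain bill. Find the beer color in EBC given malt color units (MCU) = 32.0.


SRM = 1.4922·MCU^0.6859;  EBC = SRM·1.97
SRM = 1.4922·32.0^0.6859 = 16.0772
EBC = 16.0772·1.97

31.6720 EBC


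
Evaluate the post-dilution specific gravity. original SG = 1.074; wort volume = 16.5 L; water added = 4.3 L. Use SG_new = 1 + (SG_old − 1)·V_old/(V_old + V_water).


pts = (1.074 − 1)·1000·16.5/(16.5 + 4.3) = 58.7019
SG_new = 1 + 58.7019/1000

1.0587


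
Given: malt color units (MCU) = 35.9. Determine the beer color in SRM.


SRM = 1.4922 · MCU^0.6859
SRM = 1.4922 · 35.9^0.6859

17.3967 SRM


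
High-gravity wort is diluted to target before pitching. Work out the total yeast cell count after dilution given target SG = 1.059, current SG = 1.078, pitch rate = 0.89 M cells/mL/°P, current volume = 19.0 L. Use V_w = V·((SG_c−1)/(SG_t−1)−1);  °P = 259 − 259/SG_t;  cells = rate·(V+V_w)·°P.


V_w = 19.0·((1.078−1)/(1.059−1)−1) = 6.1186
V_final = 19.0 + 6.1186 = 25.1186
°P = 259 − 259/1.059 = 14.4297
cells = 0.89·25.1186·14.4297

322.5834 billion cells


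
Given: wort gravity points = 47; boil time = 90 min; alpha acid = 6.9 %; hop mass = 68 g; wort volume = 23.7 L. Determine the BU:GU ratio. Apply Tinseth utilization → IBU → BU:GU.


U = 1.65·0.000125^(GP/1000)·(1−e^(−0.04t))/4.15;  IBU = (α/100)·m·U·1000/V;  BU:GU = IBU/GP
U = 1.65·0.000125^(47/1000)·(1−e^(−0.04·90))/4.15 = 0.2535
IBU = (6.9/100)·68·0.2535·1000/23.7 = 50.1844
BU:GU = 50.1844/47

1.0678


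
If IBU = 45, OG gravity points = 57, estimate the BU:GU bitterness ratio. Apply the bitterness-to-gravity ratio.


BU:GU = IBU / OG_points
BU:GU = 45 / 57

0.7895


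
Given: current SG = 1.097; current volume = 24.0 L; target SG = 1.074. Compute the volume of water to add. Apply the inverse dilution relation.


V_water = V·((SG_curr − 1)/(SG_target − 1) − 1)
V_water = 24.0·((1.097 − 1)/(1.074 − 1) − 1)

7.4595 L
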